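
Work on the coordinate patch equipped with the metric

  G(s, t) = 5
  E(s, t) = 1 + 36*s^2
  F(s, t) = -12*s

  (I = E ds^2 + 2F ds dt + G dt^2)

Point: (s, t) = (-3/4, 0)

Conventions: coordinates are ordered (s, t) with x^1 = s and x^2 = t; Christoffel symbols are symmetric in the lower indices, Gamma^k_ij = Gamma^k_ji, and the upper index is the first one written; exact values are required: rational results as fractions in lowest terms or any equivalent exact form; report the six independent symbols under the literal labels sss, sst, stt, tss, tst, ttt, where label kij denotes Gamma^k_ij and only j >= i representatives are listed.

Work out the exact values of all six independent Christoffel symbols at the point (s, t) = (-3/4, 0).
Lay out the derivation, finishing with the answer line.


E = 85/4, F = 9, G = 5 at the point
E_s = -54, E_t = 0, F_s = -12, F_t = 0, G_s = 0, G_t = 0
EG - F^2 = 101/4;  g^inv = (4/101) * [[5, -9], [-9, 85/4]]
first-kind symbols [ij,l] = (1/2)(d_i g_jl + d_j g_il - d_l g_ij): [ss,s] = E_s/2 = -27, [ss,t] = F_s - E_t/2 = -12, [st,s] = E_t/2 = 0, [st,t] = G_s/2 = 0, [tt,s] = F_t - G_s/2 = 0, [tt,t] = G_t/2 = 0
Gamma^s_ij = (G*[ij,s] - F*[ij,t])/(EG - F^2), Gamma^t_ij = (E*[ij,t] - F*[ij,s])/(EG - F^2)

Answer: Gamma_sss = -108/101, Gamma_sst = 0, Gamma_stt = 0, Gamma_tss = -48/101, Gamma_tst = 0, Gamma_ttt = 0


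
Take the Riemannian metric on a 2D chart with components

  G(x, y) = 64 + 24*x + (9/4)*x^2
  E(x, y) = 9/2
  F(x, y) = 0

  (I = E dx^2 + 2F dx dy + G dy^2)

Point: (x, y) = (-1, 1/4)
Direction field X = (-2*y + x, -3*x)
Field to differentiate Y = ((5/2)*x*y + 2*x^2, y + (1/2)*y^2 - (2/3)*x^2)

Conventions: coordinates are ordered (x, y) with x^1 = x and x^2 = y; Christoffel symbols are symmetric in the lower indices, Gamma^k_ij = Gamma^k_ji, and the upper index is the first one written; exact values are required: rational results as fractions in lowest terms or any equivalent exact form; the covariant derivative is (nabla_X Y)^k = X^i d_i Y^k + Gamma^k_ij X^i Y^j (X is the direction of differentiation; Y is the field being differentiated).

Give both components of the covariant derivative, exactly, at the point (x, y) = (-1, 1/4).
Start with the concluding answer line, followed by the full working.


Answer: (nabla_X Y)^x = 13/192, (nabla_X Y)^y = 2359/832

E = 9/2, F = 0, G = 169/4 at the point
E_x = 0, E_y = 0, F_x = 0, F_y = 0, G_x = 39/2, G_y = 0
EG - F^2 = 1521/8;  g^inv = (8/1521) * [[169/4, 0], [0, 9/2]]
first-kind symbols [ij,l] = (1/2)(d_i g_jl + d_j g_il - d_l g_ij): [xx,x] = E_x/2 = 0, [xx,y] = F_x - E_y/2 = 0, [xy,x] = E_y/2 = 0, [xy,y] = G_x/2 = 39/4, [yy,x] = F_y - G_x/2 = -39/4, [yy,y] = G_y/2 = 0
Gamma^x_ij = (G*[ij,x] - F*[ij,y])/(EG - F^2), Gamma^y_ij = (E*[ij,y] - F*[ij,x])/(EG - F^2)
Gamma_xxx = 0, Gamma_xxy = 0, Gamma_xyy = -13/6, Gamma_yxx = 0, Gamma_yxy = 3/13, Gamma_yyy = 0
X = (-3/2, 3), Y = (11/8, -37/96) at the point


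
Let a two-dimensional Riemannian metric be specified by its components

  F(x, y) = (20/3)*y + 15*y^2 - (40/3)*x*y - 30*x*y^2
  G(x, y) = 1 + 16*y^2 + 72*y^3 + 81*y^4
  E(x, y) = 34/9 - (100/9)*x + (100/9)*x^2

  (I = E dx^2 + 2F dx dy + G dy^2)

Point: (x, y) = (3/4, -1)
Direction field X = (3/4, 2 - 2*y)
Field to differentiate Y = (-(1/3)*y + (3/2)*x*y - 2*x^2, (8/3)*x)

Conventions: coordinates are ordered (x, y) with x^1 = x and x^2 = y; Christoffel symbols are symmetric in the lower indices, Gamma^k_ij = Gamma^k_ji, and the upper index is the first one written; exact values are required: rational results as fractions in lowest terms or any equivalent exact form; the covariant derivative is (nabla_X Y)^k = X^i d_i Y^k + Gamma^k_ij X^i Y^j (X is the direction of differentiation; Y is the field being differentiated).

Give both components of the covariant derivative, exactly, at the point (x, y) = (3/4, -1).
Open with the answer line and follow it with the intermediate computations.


Answer: (nabla_X Y)^x = 2335/744, (nabla_X Y)^y = -1121/62

E = 61/36, F = -25/6, G = 26 at the point
E_x = 50/9, E_y = 0, F_x = -50/3, F_y = 35/3, G_x = 0, G_y = -140
EG - F^2 = 961/36;  g^inv = (36/961) * [[26, 25/6], [25/6, 61/36]]
first-kind symbols [ij,l] = (1/2)(d_i g_jl + d_j g_il - d_l g_ij): [xx,x] = E_x/2 = 25/9, [xx,y] = F_x - E_y/2 = -50/3, [xy,x] = E_y/2 = 0, [xy,y] = G_x/2 = 0, [yy,x] = F_y - G_x/2 = 35/3, [yy,y] = G_y/2 = -70
Gamma^x_ij = (G*[ij,x] - F*[ij,y])/(EG - F^2), Gamma^y_ij = (E*[ij,y] - F*[ij,x])/(EG - F^2)
Gamma_xxx = 100/961, Gamma_xxy = 0, Gamma_xyy = 420/961, Gamma_yxx = -600/961, Gamma_yxy = 0, Gamma_yyy = -2520/961
X = (3/4, 4), Y = (-23/12, 2) at the point


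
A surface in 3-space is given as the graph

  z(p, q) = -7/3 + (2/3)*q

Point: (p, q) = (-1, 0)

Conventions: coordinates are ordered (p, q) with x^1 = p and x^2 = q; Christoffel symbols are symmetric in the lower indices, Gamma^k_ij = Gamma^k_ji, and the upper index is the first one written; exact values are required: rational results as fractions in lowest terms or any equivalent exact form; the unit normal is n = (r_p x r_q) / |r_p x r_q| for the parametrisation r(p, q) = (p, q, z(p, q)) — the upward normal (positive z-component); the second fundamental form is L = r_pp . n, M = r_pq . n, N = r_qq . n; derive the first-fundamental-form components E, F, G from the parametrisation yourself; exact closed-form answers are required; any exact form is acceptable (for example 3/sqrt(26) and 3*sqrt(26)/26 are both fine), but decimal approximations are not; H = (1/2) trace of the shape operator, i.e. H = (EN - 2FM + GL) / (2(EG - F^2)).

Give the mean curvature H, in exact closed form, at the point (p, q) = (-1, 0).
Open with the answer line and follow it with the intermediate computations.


Answer: H = 0

z_p = 0, z_q = 2/3, z_pp = 0, z_pq = 0, z_qq = 0
E = 1, F = 0, G = 13/9; answer radicand W^2 = 13/9
unnormalised second-form numerators: l = 0, m = 0, n = 0; L = l/sqrt(13/9), and similarly M = m/sqrt(W^2), N = n/sqrt(W^2)
H = (E*n - 2*F*m + G*l) / (2*(EG - F^2)*sqrt(W^2)); E*n - 2*F*m + G*l = 0, EG - F^2 = 13/9, so H = (0)/sqrt(13/9)


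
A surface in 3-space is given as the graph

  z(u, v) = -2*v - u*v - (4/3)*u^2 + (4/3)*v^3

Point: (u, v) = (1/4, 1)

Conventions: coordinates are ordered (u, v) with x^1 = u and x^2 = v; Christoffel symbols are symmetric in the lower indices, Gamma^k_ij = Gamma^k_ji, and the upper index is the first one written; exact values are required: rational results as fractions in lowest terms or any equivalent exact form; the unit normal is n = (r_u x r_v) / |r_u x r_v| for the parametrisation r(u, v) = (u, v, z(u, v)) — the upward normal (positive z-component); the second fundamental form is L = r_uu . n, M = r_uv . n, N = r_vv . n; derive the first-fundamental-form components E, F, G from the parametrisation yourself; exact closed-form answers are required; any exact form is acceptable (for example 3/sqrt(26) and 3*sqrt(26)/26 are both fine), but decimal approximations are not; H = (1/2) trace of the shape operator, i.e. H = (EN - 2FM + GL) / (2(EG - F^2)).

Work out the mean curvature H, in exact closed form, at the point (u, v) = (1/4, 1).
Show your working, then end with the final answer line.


z_u = -5/3, z_v = 7/4, z_uu = -8/3, z_uv = -1, z_vv = 8
E = 34/9, F = -35/12, G = 65/16; answer radicand W^2 = 985/144
unnormalised second-form numerators: l = -8/3, m = -1, n = 8; L = l/sqrt(985/144), and similarly M = m/sqrt(W^2), N = n/sqrt(W^2)
H = (E*n - 2*F*m + G*l) / (2*(EG - F^2)*sqrt(W^2)); E*n - 2*F*m + G*l = 122/9, EG - F^2 = 985/144, so H = (976/985)/sqrt(985/144)

Answer: H = 11712*sqrt(985)/970225


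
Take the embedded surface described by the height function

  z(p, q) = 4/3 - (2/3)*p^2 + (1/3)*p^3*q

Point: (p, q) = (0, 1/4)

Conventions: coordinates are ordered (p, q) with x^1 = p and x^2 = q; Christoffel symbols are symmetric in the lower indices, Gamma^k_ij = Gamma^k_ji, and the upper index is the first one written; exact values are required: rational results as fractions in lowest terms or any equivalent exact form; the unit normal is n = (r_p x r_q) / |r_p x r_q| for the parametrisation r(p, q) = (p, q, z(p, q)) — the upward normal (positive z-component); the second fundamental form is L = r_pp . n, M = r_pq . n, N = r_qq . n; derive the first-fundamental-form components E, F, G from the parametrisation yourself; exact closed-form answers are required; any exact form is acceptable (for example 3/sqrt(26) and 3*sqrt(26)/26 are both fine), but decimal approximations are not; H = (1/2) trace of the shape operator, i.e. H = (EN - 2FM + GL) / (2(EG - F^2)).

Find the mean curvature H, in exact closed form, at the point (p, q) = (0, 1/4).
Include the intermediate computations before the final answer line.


z_p = 0, z_q = 0, z_pp = -4/3, z_pq = 0, z_qq = 0
E = 1, F = 0, G = 1; answer radicand W^2 = 1
unnormalised second-form numerators: l = -4/3, m = 0, n = 0; L = l/sqrt(1), and similarly M = m/sqrt(W^2), N = n/sqrt(W^2)
H = (E*n - 2*F*m + G*l) / (2*(EG - F^2)*sqrt(W^2)); E*n - 2*F*m + G*l = -4/3, EG - F^2 = 1, so H = (-2/3)/sqrt(1)

Answer: H = -2/3


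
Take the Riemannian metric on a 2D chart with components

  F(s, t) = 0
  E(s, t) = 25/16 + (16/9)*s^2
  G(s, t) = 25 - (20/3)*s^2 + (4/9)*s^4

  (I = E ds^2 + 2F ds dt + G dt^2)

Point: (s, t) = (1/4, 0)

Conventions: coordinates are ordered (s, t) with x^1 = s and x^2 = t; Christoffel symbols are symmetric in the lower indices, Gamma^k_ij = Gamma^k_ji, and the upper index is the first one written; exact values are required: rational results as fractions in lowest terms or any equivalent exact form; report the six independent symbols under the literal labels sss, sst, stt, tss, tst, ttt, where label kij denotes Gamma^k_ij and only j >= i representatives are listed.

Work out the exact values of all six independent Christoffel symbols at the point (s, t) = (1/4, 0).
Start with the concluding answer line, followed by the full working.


Answer: Gamma_sss = 64/241, Gamma_sst = 0, Gamma_stt = 238/241, Gamma_tss = 0, Gamma_tst = -8/119, Gamma_ttt = 0

E = 241/144, F = 0, G = 14161/576 at the point
E_s = 8/9, E_t = 0, F_s = 0, F_t = 0, G_s = -119/36, G_t = 0
EG - F^2 = 3412801/82944;  g^inv = (82944/3412801) * [[14161/576, 0], [0, 241/144]]
first-kind symbols [ij,l] = (1/2)(d_i g_jl + d_j g_il - d_l g_ij): [ss,s] = E_s/2 = 4/9, [ss,t] = F_s - E_t/2 = 0, [st,s] = E_t/2 = 0, [st,t] = G_s/2 = -119/72, [tt,s] = F_t - G_s/2 = 119/72, [tt,t] = G_t/2 = 0
Gamma^s_ij = (G*[ij,s] - F*[ij,t])/(EG - F^2), Gamma^t_ij = (E*[ij,t] - F*[ij,s])/(EG - F^2)


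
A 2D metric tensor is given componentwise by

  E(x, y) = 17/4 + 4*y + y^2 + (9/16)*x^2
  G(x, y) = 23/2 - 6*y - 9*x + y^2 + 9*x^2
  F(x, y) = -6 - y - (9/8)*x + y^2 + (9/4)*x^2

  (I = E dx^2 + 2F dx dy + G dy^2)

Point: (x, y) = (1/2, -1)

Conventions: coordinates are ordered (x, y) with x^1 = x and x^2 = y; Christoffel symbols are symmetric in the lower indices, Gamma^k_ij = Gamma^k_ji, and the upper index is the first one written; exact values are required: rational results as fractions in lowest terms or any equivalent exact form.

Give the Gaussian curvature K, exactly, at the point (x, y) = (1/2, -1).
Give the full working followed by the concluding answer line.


E = 89/64, F = -4, G = 65/4, EG - F^2 = 1689/256 at the point
E_x = 9/16, E_y = 2, F_x = 9/8, F_y = -3, G_x = 0, G_y = -8
E_yy = 2, F_xy = 0, G_xx = 18
Evaluate Brioschi's two determinant matrices M1, M2 and divide by (EG - F^2)^2.
M1 = [[-E_yy/2 + F_xy - G_xx/2, E_x/2, F_x - E_y/2], [F_y - G_x/2, E, F], [G_y/2, F, G]] = [[-10, 9/32, 1/8], [-3, 89/64, -4], [-4, -4, 65/4]]; det M1 = -5833/128
M2 = [[0, E_y/2, G_x/2], [E_y/2, E, F], [G_x/2, F, G]] = [[0, 1, 0], [1, 89/64, -4], [0, -4, 65/4]]; det M2 = -65/4
det M1 - det M2 = -3753/128; K = -3753/128 / (1689/256)^2 = -213504/316969

Answer: K = -213504/316969


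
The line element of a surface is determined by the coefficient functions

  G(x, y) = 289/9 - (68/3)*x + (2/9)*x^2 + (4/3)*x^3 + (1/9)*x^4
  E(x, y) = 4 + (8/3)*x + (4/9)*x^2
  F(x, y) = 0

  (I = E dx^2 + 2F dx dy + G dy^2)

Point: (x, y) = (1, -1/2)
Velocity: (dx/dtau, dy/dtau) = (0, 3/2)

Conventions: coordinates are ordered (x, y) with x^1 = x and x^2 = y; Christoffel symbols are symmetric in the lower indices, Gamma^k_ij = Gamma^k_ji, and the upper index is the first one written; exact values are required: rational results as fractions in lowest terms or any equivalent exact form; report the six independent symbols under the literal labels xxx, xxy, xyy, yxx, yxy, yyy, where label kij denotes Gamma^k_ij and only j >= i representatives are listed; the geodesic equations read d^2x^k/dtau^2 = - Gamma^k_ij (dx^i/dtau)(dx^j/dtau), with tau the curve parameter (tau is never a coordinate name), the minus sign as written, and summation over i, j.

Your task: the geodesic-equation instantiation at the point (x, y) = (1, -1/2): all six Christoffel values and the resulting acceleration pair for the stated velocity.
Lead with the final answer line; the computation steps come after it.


Answer: Gamma_xxx = 1/4, Gamma_xxy = 0, Gamma_xyy = 5/4, Gamma_yxx = 0, Gamma_yxy = -4/5, Gamma_yyy = 0; accelerations (d^2x/dtau^2, d^2y/dtau^2) = (-45/16, 0)

E = 64/9, F = 0, G = 100/9 at the point
E_x = 32/9, E_y = 0, F_x = 0, F_y = 0, G_x = -160/9, G_y = 0
EG - F^2 = 6400/81;  g^inv = (81/6400) * [[100/9, 0], [0, 64/9]]
first-kind symbols [ij,l] = (1/2)(d_i g_jl + d_j g_il - d_l g_ij): [xx,x] = E_x/2 = 16/9, [xx,y] = F_x - E_y/2 = 0, [xy,x] = E_y/2 = 0, [xy,y] = G_x/2 = -80/9, [yy,x] = F_y - G_x/2 = 80/9, [yy,y] = G_y/2 = 0
Gamma^x_ij = (G*[ij,x] - F*[ij,y])/(EG - F^2), Gamma^y_ij = (E*[ij,y] - F*[ij,x])/(EG - F^2)
Gamma_xxx = 1/4, Gamma_xxy = 0, Gamma_xyy = 5/4, Gamma_yxx = 0, Gamma_yxy = -4/5, Gamma_yyy = 0
d^2x/dtau^2 = -(Gamma_xxx*(0)^2 + 2*Gamma_xxy*(0)*(3/2) + Gamma_xyy*(3/2)^2) = -45/16
d^2y/dtau^2 = -(Gamma_yxx*(0)^2 + 2*Gamma_yxy*(0)*(3/2) + Gamma_yyy*(3/2)^2) = 0


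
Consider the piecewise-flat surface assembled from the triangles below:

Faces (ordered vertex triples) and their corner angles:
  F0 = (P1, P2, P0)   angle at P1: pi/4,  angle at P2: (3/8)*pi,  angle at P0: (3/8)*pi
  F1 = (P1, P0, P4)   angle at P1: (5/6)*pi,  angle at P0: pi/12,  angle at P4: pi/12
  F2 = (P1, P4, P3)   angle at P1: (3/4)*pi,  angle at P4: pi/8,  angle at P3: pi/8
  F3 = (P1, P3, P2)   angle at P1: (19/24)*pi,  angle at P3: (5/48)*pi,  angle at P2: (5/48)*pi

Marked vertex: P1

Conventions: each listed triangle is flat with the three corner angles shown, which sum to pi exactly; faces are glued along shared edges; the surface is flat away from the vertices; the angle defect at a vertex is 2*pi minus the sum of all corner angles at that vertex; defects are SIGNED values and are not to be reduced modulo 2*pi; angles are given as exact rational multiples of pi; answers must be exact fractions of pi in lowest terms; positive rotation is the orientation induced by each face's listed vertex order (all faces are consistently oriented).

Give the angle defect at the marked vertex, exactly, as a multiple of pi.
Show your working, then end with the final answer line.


Sum of corner angles at P1: (21/8)*pi
defect = 2*pi - (21/8)*pi

Answer: defect(P1) = (-5/8)*pi


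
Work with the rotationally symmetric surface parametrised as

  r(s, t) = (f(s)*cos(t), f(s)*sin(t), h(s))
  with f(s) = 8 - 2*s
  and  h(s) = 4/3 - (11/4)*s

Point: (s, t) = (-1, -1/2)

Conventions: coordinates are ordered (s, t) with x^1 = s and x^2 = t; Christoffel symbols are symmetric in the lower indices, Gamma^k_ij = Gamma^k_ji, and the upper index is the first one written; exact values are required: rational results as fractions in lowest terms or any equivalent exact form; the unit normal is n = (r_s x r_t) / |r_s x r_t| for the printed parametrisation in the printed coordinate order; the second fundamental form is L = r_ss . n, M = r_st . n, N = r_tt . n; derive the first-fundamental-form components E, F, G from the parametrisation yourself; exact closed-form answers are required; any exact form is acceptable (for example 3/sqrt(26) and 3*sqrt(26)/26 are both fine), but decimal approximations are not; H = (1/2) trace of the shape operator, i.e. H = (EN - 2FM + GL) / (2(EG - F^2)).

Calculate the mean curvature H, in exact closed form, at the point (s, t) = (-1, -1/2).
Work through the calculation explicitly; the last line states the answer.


f = 10, f' = -2, f'' = 0, h' = -11/4, h'' = 0
E = 185/16, F = 0, G = 100; answer radicand W^2 = 185/16
unnormalised second-form numerators: l = 0, m = 0, n = -55/2; L = l/sqrt(185/16), and similarly M = m/sqrt(W^2), N = n/sqrt(W^2)
H = (E*n - 2*F*m + G*l) / (2*(EG - F^2)*sqrt(W^2)); E*n - 2*F*m + G*l = -10175/32, EG - F^2 = 4625/4, so H = (-11/80)/sqrt(185/16)

Answer: H = -11*sqrt(185)/3700


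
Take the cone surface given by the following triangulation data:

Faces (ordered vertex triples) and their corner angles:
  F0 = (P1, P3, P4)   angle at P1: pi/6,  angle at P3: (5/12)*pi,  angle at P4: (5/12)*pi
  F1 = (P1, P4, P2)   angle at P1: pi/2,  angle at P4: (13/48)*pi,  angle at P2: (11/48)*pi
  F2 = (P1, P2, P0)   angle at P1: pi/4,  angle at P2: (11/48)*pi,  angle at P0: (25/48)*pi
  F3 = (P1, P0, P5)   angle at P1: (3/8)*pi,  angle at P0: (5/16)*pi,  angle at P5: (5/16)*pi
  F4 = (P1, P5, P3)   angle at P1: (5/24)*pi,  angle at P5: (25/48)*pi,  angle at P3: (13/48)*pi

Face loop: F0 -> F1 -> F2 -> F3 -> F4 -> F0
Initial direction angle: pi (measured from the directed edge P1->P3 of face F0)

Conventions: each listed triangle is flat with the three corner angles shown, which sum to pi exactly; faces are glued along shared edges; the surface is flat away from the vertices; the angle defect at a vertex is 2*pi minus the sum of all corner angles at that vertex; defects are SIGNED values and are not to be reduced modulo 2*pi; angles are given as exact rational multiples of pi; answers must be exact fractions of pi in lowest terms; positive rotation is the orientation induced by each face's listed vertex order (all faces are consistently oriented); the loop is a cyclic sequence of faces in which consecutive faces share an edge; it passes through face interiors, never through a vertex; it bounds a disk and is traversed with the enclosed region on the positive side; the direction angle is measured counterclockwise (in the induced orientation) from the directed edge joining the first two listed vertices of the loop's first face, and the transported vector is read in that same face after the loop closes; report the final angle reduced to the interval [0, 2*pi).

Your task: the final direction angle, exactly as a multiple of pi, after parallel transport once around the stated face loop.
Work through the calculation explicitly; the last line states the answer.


enclosed vertex P1: corner angles sum to (3/2)*pi, defect = 2*pi - (3/2)*pi = pi/2
final direction = starting direction + enclosed defect total, reduced mod 2*pi (induced orientation)
final angle = pi + pi/2 = (3/2)*pi (mod 2*pi)

Answer: final direction angle = (3/2)*pi


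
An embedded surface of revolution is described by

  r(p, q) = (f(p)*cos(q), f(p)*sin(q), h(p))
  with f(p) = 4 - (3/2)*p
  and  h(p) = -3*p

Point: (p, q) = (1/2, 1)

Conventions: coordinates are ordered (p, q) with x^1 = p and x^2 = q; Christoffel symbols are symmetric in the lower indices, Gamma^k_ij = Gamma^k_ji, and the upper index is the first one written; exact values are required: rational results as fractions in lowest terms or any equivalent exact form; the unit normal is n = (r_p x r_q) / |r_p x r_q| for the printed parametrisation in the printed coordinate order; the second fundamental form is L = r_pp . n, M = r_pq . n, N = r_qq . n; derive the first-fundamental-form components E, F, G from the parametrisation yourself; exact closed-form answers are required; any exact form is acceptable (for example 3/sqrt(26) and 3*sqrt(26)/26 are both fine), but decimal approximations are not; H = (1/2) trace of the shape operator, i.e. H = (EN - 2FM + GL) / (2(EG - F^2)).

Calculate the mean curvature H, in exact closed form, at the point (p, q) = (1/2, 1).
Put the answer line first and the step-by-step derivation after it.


Answer: H = -4*sqrt(5)/65

f = 13/4, f' = -3/2, f'' = 0, h' = -3, h'' = 0
E = 45/4, F = 0, G = 169/16; answer radicand W^2 = 45/4
unnormalised second-form numerators: l = 0, m = 0, n = -39/4; L = l/sqrt(45/4), and similarly M = m/sqrt(W^2), N = n/sqrt(W^2)
H = (E*n - 2*F*m + G*l) / (2*(EG - F^2)*sqrt(W^2)); E*n - 2*F*m + G*l = -1755/16, EG - F^2 = 7605/64, so H = (-6/13)/sqrt(45/4)


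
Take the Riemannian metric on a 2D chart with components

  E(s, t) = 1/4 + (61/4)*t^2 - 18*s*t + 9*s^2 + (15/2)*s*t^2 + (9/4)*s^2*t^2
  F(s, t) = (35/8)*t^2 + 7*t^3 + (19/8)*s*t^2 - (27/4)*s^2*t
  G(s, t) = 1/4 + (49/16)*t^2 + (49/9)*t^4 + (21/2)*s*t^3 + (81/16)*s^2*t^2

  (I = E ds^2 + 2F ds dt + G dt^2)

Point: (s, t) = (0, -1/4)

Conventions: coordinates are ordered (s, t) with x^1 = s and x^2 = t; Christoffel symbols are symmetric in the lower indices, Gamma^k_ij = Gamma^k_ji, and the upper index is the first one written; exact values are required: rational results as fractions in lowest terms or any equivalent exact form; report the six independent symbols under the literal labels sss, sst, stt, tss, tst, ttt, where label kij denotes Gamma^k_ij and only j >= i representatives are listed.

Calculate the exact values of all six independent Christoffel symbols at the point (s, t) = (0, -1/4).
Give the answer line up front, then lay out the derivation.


Answer: Gamma_sss = 73671/78113, Gamma_sst = -516239/156226, Gamma_stt = -8989/22318, Gamma_tss = 91800/11159, Gamma_tst = 11097/11159, Gamma_ttt = -41951/22318

E = 77/64, F = 21/128, G = 533/1152 at the point
E_s = 159/32, E_t = -61/8, F_s = 19/128, F_t = -7/8, G_s = -21/128, G_t = -539/288
EG - F^2 = 78113/147456;  g^inv = (147456/78113) * [[533/1152, -21/128], [-21/128, 77/64]]
first-kind symbols [ij,l] = (1/2)(d_i g_jl + d_j g_il - d_l g_ij): [ss,s] = E_s/2 = 159/64, [ss,t] = F_s - E_t/2 = 507/128, [st,s] = E_t/2 = -61/16, [st,t] = G_s/2 = -21/256, [tt,s] = F_t - G_s/2 = -203/256, [tt,t] = G_t/2 = -539/576
Gamma^s_ij = (G*[ij,s] - F*[ij,t])/(EG - F^2), Gamma^t_ij = (E*[ij,t] - F*[ij,s])/(EG - F^2)


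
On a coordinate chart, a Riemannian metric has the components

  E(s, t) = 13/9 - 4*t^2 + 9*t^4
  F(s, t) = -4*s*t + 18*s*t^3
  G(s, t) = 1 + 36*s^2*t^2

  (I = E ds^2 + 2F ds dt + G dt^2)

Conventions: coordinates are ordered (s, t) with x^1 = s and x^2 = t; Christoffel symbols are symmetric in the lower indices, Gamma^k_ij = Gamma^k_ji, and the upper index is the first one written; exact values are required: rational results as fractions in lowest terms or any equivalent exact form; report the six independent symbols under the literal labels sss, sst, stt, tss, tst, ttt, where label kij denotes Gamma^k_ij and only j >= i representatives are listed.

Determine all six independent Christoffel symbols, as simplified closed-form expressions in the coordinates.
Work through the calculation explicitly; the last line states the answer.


E = 13/9 - 4*t^2 + 9*t^4; F = -4*s*t + 18*s*t^3; G = 1 + 36*s^2*t^2
Gamma^k_ij = (1/2) g^{kl} (d_i g_jl + d_j g_il - d_l g_ij), with g^inv = (1/(EG-F^2)) [[G, -F], [-F, E]]
first partials: E_s = 0, E_t = -8*t + 36*t^3, F_s = -4*t + 18*t^3, F_t = -4*s + 54*s*t^2, G_s = 72*s*t^2, G_t = 72*s^2*t
D = EG - F^2 = 13/9 - 4*t^2 + 9*t^4 + 36*s^2*t^2
expanded: Gamma^s_ss = (G E_s - 2F F_s + F E_t)/(2D), Gamma^s_st = (G E_t - F G_s)/(2D), Gamma^s_tt = (2G F_t - G G_s - F G_t)/(2D), Gamma^t_ss = (2E F_s - E E_t - F E_s)/(2D), Gamma^t_st = (E G_s - F E_t)/(2D), Gamma^t_tt = (E G_t - 2F F_t + F G_s)/(2D); substitute and cancel common factors

Answer: Gamma_sss = 0, Gamma_sst = (162*t^3 - 36*t)/(324*s^2*t^2 + 81*t^4 - 36*t^2 + 13), Gamma_stt = (162*s*t^2 - 36*s)/(324*s^2*t^2 + 81*t^4 - 36*t^2 + 13), Gamma_tss = 0, Gamma_tst = 324*s*t^2/(324*s^2*t^2 + 81*t^4 - 36*t^2 + 13), Gamma_ttt = 324*s^2*t/(324*s^2*t^2 + 81*t^4 - 36*t^2 + 13)


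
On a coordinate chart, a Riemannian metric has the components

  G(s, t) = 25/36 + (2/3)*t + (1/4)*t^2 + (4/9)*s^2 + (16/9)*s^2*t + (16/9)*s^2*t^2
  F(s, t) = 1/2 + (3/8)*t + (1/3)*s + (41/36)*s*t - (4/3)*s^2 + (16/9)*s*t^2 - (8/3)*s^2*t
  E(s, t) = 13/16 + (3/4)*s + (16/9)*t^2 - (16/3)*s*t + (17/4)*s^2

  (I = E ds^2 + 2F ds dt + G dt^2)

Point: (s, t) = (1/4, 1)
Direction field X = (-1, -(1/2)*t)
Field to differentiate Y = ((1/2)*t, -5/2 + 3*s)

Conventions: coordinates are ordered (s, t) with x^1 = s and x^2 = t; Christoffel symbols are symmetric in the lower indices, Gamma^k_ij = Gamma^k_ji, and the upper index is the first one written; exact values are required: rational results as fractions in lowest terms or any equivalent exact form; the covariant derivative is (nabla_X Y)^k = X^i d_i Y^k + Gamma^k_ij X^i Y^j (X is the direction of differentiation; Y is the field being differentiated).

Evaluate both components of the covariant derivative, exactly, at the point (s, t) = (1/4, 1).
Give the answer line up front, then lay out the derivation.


Answer: (nabla_X Y)^s = 65891/46292, (nabla_X Y)^t = -293605/92584

E = 985/576, F = 23/16, G = 67/36 at the point
E_s = -59/24, E_t = 20/9, F_s = 5/4, F_t = 199/144, G_s = 2, G_t = 3/2
EG - F^2 = 11573/10368;  g^inv = (10368/11573) * [[67/36, -23/16], [-23/16, 985/576]]
first-kind symbols [ij,l] = (1/2)(d_i g_jl + d_j g_il - d_l g_ij): [ss,s] = E_s/2 = -59/48, [ss,t] = F_s - E_t/2 = 5/36, [st,s] = E_t/2 = 10/9, [st,t] = G_s/2 = 1, [tt,s] = F_t - G_s/2 = 55/144, [tt,t] = G_t/2 = 3/4
Gamma^s_ij = (G*[ij,s] - F*[ij,t])/(EG - F^2), Gamma^t_ij = (E*[ij,t] - F*[ij,s])/(EG - F^2)
Gamma_sss = -25788/11573, Gamma_sst = 6536/11573, Gamma_stt = -3808/11573, Gamma_tss = 20782/11573, Gamma_tst = 1170/11573, Gamma_ttt = 7605/11573
X = (-1, -1/2), Y = (1/2, -7/4) at the point


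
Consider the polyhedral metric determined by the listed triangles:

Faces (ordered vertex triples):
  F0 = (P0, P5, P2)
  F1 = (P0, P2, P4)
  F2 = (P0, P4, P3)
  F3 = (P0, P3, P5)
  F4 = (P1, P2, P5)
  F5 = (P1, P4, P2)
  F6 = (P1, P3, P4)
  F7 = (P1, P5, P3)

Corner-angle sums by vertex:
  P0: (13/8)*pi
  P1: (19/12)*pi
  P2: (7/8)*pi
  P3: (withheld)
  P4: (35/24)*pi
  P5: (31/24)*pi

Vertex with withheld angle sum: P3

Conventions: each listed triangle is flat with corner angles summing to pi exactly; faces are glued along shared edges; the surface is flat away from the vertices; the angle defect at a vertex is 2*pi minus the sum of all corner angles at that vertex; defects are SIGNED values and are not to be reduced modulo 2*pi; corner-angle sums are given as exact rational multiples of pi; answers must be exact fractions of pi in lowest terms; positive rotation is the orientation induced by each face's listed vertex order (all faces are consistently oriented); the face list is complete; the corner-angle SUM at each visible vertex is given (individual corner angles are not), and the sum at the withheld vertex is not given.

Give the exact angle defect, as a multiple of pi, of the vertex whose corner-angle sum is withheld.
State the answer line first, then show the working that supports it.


Answer: defect(P3) = (5/6)*pi

V = 6, E = 12, F = 8; chi = V - E + F = 2
Gauss-Bonnet: total defect = 2*pi*chi = 4*pi; visible defects sum to (19/6)*pi


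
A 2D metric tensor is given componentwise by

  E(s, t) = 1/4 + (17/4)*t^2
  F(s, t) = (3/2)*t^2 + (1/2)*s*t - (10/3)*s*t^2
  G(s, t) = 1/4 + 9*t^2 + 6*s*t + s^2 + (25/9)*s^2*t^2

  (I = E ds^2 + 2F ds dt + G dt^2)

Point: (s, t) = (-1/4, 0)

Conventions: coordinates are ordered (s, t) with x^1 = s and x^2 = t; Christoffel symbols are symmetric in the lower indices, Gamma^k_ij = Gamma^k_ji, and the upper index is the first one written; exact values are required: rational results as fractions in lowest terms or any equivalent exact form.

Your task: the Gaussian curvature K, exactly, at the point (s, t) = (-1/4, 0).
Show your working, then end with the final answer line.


E = 1/4, F = 0, G = 5/16, EG - F^2 = 5/64 at the point
E_s = 0, E_t = 0, F_s = 0, F_t = -1/8, G_s = -1/2, G_t = -3/2
E_tt = 17/2, F_st = 1/2, G_ss = 2
Compute both Brioschi determinants and normalise by (EG - F^2)^2.
M1 = [[-E_tt/2 + F_st - G_ss/2, E_s/2, F_s - E_t/2], [F_t - G_s/2, E, F], [G_t/2, F, G]] = [[-19/4, 0, 0], [1/8, 1/4, 0], [-3/4, 0, 5/16]]; det M1 = -95/256
M2 = [[0, E_t/2, G_s/2], [E_t/2, E, F], [G_s/2, F, G]] = [[0, 0, -1/4], [0, 1/4, 0], [-1/4, 0, 5/16]]; det M2 = -1/64
det M1 - det M2 = -91/256; K = -91/256 / (5/64)^2 = -1456/25

Answer: K = -1456/25


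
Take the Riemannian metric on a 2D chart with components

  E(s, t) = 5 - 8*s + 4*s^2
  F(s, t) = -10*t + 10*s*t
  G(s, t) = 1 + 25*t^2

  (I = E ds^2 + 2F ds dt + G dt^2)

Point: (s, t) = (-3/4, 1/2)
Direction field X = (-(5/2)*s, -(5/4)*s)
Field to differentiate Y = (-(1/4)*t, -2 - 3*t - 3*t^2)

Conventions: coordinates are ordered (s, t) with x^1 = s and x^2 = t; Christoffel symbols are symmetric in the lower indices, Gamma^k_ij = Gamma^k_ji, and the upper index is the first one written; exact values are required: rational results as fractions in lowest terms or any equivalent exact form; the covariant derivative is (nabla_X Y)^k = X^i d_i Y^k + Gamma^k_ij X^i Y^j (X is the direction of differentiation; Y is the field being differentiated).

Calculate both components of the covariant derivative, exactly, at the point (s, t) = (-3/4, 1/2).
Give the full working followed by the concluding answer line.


E = 53/4, F = -35/4, G = 29/4 at the point
E_s = -14, E_t = 0, F_s = 5, F_t = -35/2, G_s = 0, G_t = 25
EG - F^2 = 39/2;  g^inv = (2/39) * [[29/4, 35/4], [35/4, 53/4]]
first-kind symbols [ij,l] = (1/2)(d_i g_jl + d_j g_il - d_l g_ij): [ss,s] = E_s/2 = -7, [ss,t] = F_s - E_t/2 = 5, [st,s] = E_t/2 = 0, [st,t] = G_s/2 = 0, [tt,s] = F_t - G_s/2 = -35/2, [tt,t] = G_t/2 = 25/2
Gamma^s_ij = (G*[ij,s] - F*[ij,t])/(EG - F^2), Gamma^t_ij = (E*[ij,t] - F*[ij,s])/(EG - F^2)
Gamma_sss = -14/39, Gamma_sst = 0, Gamma_stt = -35/39, Gamma_tss = 10/39, Gamma_tst = 0, Gamma_ttt = 25/39
X = (15/8, 15/16), Y = (-1/8, -17/4) at the point

Answer: (nabla_X Y)^s = 1425/416, (nabla_X Y)^t = -6855/832


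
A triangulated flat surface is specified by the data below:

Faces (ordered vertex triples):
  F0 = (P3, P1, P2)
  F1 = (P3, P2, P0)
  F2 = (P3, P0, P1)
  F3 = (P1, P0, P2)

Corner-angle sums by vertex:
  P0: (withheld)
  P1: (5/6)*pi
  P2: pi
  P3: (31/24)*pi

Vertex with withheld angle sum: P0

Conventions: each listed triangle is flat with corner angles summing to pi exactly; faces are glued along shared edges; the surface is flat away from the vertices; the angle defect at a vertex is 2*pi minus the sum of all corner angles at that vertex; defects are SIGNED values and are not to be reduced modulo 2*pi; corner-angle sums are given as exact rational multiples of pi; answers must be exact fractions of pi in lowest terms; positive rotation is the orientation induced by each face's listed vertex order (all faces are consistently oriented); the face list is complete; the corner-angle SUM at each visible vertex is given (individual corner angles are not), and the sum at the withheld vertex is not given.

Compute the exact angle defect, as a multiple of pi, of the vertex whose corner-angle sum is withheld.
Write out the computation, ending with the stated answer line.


V = 4, E = 6, F = 4; chi = V - E + F = 2
Gauss-Bonnet: total defect = 2*pi*chi = 4*pi; visible defects sum to (23/8)*pi

Answer: defect(P0) = (9/8)*pi


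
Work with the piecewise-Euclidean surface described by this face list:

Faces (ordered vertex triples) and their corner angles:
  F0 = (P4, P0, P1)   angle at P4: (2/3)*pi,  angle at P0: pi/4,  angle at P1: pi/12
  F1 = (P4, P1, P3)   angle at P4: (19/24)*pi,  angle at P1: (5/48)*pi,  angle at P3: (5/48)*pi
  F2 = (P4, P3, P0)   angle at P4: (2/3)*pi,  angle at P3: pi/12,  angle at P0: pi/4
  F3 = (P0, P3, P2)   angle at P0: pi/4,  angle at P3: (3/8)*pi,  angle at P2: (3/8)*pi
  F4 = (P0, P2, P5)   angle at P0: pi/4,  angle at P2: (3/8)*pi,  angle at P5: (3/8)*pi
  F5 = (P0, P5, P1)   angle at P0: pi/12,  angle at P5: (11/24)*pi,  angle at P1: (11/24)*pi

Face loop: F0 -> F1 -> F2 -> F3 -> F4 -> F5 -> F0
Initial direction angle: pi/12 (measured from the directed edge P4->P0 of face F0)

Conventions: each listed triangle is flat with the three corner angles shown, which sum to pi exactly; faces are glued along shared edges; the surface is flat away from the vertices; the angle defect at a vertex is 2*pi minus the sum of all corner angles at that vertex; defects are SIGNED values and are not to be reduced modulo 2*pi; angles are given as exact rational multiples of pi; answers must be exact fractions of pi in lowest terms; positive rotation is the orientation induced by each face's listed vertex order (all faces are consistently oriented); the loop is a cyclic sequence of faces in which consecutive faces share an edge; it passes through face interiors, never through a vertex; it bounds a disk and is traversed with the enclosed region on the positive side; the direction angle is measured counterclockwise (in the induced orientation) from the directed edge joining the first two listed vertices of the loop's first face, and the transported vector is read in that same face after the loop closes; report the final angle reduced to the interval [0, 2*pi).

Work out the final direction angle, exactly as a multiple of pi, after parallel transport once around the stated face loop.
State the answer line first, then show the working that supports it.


Answer: final direction angle = (7/8)*pi

enclosed vertex P0: corner angles sum to (13/12)*pi, defect = 2*pi - (13/12)*pi = (11/12)*pi
enclosed vertex P4: corner angles sum to (17/8)*pi, defect = 2*pi - (17/8)*pi = -pi/8
holonomy = initial angle + sum of enclosed defects (mod 2*pi), positive in the induced orientation
final angle = pi/12 + (19/24)*pi = (7/8)*pi (mod 2*pi)


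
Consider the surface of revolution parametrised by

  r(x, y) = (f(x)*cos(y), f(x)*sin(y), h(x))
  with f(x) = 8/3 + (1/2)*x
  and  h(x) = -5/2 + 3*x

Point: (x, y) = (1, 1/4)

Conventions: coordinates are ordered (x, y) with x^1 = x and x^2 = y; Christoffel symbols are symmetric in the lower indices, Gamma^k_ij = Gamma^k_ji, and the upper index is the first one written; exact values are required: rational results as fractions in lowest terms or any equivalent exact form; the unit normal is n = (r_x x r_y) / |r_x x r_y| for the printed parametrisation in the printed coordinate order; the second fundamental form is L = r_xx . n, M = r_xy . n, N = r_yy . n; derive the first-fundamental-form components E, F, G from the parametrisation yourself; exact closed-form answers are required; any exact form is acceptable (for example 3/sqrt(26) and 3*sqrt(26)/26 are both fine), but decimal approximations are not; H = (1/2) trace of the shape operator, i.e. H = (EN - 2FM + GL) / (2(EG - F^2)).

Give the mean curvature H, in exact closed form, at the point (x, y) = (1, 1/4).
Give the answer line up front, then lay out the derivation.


Answer: H = 18*sqrt(37)/703

f = 19/6, f' = 1/2, f'' = 0, h' = 3, h'' = 0
E = 37/4, F = 0, G = 361/36; answer radicand W^2 = 37/4
unnormalised second-form numerators: l = 0, m = 0, n = 19/2; L = l/sqrt(37/4), and similarly M = m/sqrt(W^2), N = n/sqrt(W^2)
H = (E*n - 2*F*m + G*l) / (2*(EG - F^2)*sqrt(W^2)); E*n - 2*F*m + G*l = 703/8, EG - F^2 = 13357/144, so H = (9/19)/sqrt(37/4)


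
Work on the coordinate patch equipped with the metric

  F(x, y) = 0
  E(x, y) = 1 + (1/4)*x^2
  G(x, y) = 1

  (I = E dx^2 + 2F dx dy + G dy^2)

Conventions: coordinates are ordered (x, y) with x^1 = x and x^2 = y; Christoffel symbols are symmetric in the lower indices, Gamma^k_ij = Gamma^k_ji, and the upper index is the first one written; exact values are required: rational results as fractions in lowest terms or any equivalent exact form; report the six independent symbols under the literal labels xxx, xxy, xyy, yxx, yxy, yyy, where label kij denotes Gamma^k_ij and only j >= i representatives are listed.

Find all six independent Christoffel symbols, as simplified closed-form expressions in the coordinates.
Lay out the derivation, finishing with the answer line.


E = 1 + (1/4)*x^2; F = 0; G = 1
Gamma^k_ij = (1/2) g^{kl} (d_i g_jl + d_j g_il - d_l g_ij), with g^inv = (1/(EG-F^2)) [[G, -F], [-F, E]]
first partials: E_x = (1/2)*x, E_y = 0, F_x = 0, F_y = 0, G_x = 0, G_y = 0
D = EG - F^2 = 1 + (1/4)*x^2
expanded: Gamma^x_xx = (G E_x - 2F F_x + F E_y)/(2D), Gamma^x_xy = (G E_y - F G_x)/(2D), Gamma^x_yy = (2G F_y - G G_x - F G_y)/(2D), Gamma^y_xx = (2E F_x - E E_y - F E_x)/(2D), Gamma^y_xy = (E G_x - F E_y)/(2D), Gamma^y_yy = (E G_y - 2F F_y + F G_x)/(2D); substitute and cancel common factors

Answer: Gamma_xxx = x/(x^2 + 4), Gamma_xxy = 0, Gamma_xyy = 0, Gamma_yxx = 0, Gamma_yxy = 0, Gamma_yyy = 0


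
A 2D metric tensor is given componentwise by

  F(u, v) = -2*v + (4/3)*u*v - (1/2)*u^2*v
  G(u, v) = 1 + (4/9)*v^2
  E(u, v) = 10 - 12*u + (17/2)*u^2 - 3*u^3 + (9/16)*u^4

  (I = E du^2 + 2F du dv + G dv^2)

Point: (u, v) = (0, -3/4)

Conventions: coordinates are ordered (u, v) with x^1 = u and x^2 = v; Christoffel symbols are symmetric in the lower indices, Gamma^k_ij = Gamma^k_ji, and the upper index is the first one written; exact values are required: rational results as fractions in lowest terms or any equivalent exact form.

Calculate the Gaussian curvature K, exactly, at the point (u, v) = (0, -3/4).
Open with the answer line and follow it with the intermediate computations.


Answer: K = 64/5043

E = 10, F = 3/2, G = 5/4, EG - F^2 = 41/4 at the point
E_u = -12, E_v = 0, F_u = -1, F_v = -2, G_u = 0, G_v = -2/3
E_vv = 0, F_uv = 4/3, G_uu = 0
Compute both Brioschi determinants and normalise by (EG - F^2)^2.
M1 = [[-E_vv/2 + F_uv - G_uu/2, E_u/2, F_u - E_v/2], [F_v - G_u/2, E, F], [G_v/2, F, G]] = [[4/3, -6, -1], [-2, 10, 3/2], [-1/3, 3/2, 5/4]]; det M1 = 4/3
M2 = [[0, E_v/2, G_u/2], [E_v/2, E, F], [G_u/2, F, G]] = [[0, 0, 0], [0, 10, 3/2], [0, 3/2, 5/4]]; det M2 = 0
det M1 - det M2 = 4/3; K = 4/3 / (41/4)^2 = 64/5043


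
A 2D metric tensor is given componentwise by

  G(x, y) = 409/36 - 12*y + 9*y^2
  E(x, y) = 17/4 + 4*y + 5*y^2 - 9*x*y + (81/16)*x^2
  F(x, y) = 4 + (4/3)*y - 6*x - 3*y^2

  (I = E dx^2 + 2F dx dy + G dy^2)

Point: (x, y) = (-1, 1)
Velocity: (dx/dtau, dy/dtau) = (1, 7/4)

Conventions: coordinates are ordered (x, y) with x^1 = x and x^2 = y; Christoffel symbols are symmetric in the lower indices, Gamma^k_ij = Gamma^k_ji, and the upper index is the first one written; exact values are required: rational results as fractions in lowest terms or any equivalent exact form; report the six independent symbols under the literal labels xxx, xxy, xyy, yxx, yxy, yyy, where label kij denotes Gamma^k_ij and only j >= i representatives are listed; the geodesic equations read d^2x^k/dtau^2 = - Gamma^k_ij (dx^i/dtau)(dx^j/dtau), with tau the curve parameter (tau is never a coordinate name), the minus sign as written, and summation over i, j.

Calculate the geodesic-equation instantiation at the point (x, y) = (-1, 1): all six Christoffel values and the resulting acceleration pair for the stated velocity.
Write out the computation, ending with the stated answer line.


E = 437/16, F = 25/3, G = 301/36 at the point
E_x = -153/8, E_y = 23, F_x = -6, F_y = -14/3, G_x = 0, G_y = 6
EG - F^2 = 91537/576;  g^inv = (576/91537) * [[301/36, -25/3], [-25/3, 437/16]]
first-kind symbols [ij,l] = (1/2)(d_i g_jl + d_j g_il - d_l g_ij): [xx,x] = E_x/2 = -153/16, [xx,y] = F_x - E_y/2 = -35/2, [xy,x] = E_y/2 = 23/2, [xy,y] = G_x/2 = 0, [yy,x] = F_y - G_x/2 = -14/3, [yy,y] = G_y/2 = 3
Gamma^x_ij = (G*[ij,x] - F*[ij,y])/(EG - F^2), Gamma^y_ij = (E*[ij,y] - F*[ij,x])/(EG - F^2)
Gamma_xxx = 37947/91537, Gamma_xxy = 55384/91537, Gamma_xyy = -110624/274611, Gamma_yxx = -229410/91537, Gamma_yxy = -55200/91537, Gamma_yyy = 69596/91537
d^2x/dtau^2 = -(Gamma_xxx*(1)^2 + 2*Gamma_xxy*(1)*(7/4) + Gamma_xyy*(7/4)^2) = -356587/274611
d^2y/dtau^2 = -(Gamma_yxx*(1)^2 + 2*Gamma_yxy*(1)*(7/4) + Gamma_yyy*(7/4)^2) = 837889/366148

Answer: Gamma_xxx = 37947/91537, Gamma_xxy = 55384/91537, Gamma_xyy = -110624/274611, Gamma_yxx = -229410/91537, Gamma_yxy = -55200/91537, Gamma_yyy = 69596/91537; accelerations (d^2x/dtau^2, d^2y/dtau^2) = (-356587/274611, 837889/366148)


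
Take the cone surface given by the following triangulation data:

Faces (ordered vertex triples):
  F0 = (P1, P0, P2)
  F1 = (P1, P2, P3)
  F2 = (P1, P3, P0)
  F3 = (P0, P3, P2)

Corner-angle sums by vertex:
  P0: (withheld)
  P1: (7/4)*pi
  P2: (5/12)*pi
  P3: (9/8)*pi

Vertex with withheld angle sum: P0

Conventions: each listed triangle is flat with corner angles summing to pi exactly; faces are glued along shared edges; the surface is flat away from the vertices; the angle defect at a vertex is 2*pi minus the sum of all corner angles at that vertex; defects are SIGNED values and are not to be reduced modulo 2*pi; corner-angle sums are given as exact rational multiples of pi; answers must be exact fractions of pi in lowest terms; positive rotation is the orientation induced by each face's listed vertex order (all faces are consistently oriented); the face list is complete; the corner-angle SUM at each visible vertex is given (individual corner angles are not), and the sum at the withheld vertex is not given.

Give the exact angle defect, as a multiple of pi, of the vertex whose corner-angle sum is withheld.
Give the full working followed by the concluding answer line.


V = 4, E = 6, F = 4; chi = V - E + F = 2
Gauss-Bonnet: total defect = 2*pi*chi = 4*pi; visible defects sum to (65/24)*pi

Answer: defect(P0) = (31/24)*pi
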